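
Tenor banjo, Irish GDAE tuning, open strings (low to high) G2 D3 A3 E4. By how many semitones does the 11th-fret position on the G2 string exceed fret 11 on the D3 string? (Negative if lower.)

G2 at fret 11 → F#3 (MIDI 54); D3 at fret 11 → C#4 (MIDI 61).
54 − 61 = -7, so the two pitches are 7 semitones apart.

-7 semitones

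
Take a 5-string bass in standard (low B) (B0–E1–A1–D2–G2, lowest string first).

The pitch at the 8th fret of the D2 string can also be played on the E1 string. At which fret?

18

D2 at fret 8 is D2 + 8 semitones = A#2.
The open E1 string is 10 semitones below the open D2, so the same pitch on the E1 string lies at fret 8 + 10 = 18.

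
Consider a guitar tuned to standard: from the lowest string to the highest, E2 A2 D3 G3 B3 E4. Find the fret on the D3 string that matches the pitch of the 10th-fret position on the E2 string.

0

E2 at fret 10 is E2 + 10 semitones = D3.
The open D3 string is 10 semitones above the open E2, so the same pitch on the D3 string lies at fret 10 − 10 = 0.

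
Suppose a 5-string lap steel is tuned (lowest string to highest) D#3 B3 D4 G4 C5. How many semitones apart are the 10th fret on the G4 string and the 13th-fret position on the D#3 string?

13 semitones

G4 at fret 10 → F5 (MIDI 77); D#3 at fret 13 → E4 (MIDI 64).
77 − 64 = 13, so the two pitches are 13 semitones apart, with F5 the higher.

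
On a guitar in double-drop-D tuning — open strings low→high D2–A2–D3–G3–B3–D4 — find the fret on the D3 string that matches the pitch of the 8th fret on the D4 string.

20

Fret 8 on D4 is MIDI 62 + 8 = 70 (A#4). On the D3 string (open MIDI 50), that pitch is 70 − 50 = fret 20.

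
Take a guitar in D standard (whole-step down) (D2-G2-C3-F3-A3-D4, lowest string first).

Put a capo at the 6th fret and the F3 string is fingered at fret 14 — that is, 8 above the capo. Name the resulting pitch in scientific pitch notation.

The capo raises the open F3 by 6 semitones to B3; fretting 8 more gives F3 + 6 + 8 = F3 + 14 semitones = G4.

G4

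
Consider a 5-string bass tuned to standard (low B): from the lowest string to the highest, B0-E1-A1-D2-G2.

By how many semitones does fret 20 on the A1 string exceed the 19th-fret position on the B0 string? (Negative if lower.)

A1 at fret 20 → F3 (MIDI 53); B0 at fret 19 → F#2 (MIDI 42).
53 − 42 = 11, so the two pitches are 11 semitones apart.

11 semitones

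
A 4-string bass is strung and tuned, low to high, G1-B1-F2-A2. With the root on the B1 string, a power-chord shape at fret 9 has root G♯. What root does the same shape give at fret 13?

C

Moving from fret 9 to fret 13 shifts the root by 4 semitones.
G♯ up 4 semitones is C.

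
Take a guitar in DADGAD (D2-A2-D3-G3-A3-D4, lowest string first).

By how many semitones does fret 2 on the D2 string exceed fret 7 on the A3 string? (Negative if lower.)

-24 semitones

D2 at fret 2 → E2 (MIDI 40); A3 at fret 7 → E4 (MIDI 64).
40 − 64 = -24, so the two pitches are 24 semitones apart.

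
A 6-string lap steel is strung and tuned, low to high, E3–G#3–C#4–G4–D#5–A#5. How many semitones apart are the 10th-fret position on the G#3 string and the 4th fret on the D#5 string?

G#3 at fret 10 → F#4 (MIDI 66); D#5 at fret 4 → G5 (MIDI 79).
66 − 79 = -13, so the two pitches are 13 semitones apart, with G5 the higher.

13 semitones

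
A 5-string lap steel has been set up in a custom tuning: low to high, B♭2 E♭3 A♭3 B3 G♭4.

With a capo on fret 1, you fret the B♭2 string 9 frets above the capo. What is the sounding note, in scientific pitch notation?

The capo raises the open B♭2 by 1 semitone to B2; fretting 9 more gives B♭2 + 1 + 9 = B♭2 + 10 semitones = A♭3.
(Also written G♯.)

A♭3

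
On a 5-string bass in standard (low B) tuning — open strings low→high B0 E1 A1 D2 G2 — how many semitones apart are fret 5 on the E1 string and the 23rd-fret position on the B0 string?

13 semitones

E1 at fret 5 → A1 (MIDI 33); B0 at fret 23 → A♯2 (MIDI 46).
33 − 46 = -13, so the two pitches are 13 semitones apart, with A♯2 the higher.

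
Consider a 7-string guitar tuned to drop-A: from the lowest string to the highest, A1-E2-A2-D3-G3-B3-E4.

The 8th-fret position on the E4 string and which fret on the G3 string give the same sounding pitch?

E4 at fret 8 is E4 + 8 semitones = C5.
The open G3 string is 9 semitones below the open E4, so the same pitch on the G3 string lies at fret 8 + 9 = 17.

17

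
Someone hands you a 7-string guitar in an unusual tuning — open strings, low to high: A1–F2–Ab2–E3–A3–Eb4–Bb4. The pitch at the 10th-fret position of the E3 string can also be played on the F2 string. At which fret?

Fret 10 on E3 is MIDI 52 + 10 = 62 (D4). On the F2 string (open MIDI 41), that pitch is 62 − 41 = fret 21.

21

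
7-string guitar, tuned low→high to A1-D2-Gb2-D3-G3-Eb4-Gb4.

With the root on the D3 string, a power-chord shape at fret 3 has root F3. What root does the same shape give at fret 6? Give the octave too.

Ab3

Moving from fret 3 to fret 6 shifts the root by 3 semitones.
F3 up 3 semitones is Ab3.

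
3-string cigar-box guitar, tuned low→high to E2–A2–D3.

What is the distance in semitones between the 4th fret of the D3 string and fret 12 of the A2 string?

D3 at fret 4 → F#3 (MIDI 54); A2 at fret 12 → A3 (MIDI 57).
54 − 57 = -3, so the two pitches are 3 semitones apart, with A3 the higher.

3 semitones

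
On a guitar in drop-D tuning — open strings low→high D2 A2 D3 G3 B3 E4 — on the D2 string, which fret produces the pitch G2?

G2 is 5 semitones above the open D2 (D–D#–E–F–F#–G), so it sits at fret 5.

5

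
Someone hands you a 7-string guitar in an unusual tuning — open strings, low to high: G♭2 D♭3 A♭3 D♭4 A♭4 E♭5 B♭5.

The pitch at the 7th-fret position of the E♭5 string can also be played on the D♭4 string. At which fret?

Fret 7 on E♭5 is MIDI 75 + 7 = 82 (B♭5). On the D♭4 string (open MIDI 61), that pitch is 82 − 61 = fret 21.

21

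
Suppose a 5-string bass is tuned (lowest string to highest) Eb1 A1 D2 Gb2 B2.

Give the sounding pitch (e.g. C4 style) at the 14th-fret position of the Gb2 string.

The open Gb2 string plus 14 semitones: Gb–G–Ab–A–…–Gb–G–Ab.
The walk passes from B into C once, so the octave number goes from 2 to 3.

Ab3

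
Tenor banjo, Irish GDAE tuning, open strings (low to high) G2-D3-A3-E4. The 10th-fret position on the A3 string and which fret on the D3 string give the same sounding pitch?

17

A3 at fret 10 is A3 + 10 semitones = G4.
The open D3 string is 7 semitones below the open A3, so the same pitch on the D3 string lies at fret 10 + 7 = 17.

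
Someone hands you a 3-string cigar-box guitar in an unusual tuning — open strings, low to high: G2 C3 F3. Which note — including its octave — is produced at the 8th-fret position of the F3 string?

Each fret is one semitone, so F3 + 8 = C#4.

C#4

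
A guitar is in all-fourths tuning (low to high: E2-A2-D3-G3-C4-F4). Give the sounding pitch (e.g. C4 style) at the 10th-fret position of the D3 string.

The open D3 string plus 10 semitones: D–D#–E–F–…–A#–B–C.
The walk passes from B into C once, so the octave number goes from 3 to 4.

C4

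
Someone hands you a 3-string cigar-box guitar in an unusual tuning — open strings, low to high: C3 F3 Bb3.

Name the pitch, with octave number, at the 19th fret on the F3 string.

Each fret is one semitone, so F3 + 19 = C5.

C5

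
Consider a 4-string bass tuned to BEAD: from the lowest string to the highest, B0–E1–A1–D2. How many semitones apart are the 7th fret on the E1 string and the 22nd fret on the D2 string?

E1 at fret 7 → B1 (MIDI 35); D2 at fret 22 → C4 (MIDI 60).
35 − 60 = -25, so the two pitches are 25 semitones apart, with C4 the higher.

25 semitones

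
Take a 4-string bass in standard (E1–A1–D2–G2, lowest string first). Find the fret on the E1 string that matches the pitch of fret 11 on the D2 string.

21

D2 at fret 11 is D2 + 11 semitones = C♯3.
The open E1 string is 10 semitones below the open D2, so the same pitch on the E1 string lies at fret 11 + 10 = 21.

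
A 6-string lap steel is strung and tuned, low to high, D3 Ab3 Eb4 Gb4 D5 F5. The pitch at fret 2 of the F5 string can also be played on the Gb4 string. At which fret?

Fret 2 on F5 is MIDI 77 + 2 = 79 (G5). On the Gb4 string (open MIDI 66), that pitch is 79 − 66 = fret 13.

13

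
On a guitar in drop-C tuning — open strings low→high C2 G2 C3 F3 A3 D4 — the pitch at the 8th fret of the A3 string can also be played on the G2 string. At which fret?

Fret 8 on A3 is MIDI 57 + 8 = 65 (F4). On the G2 string (open MIDI 43), that pitch is 65 − 43 = fret 22.

22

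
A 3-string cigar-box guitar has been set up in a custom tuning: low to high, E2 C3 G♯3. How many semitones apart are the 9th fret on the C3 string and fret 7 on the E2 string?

10 semitones

C3 at fret 9 → A3 (MIDI 57); E2 at fret 7 → B2 (MIDI 47).
57 − 47 = 10, so the two pitches are 10 semitones apart, with A3 the higher.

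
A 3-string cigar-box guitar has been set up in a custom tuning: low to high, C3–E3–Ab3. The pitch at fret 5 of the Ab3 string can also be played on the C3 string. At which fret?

Ab3 at fret 5 is Ab3 + 5 semitones = Db4.
The open C3 string is 8 semitones below the open Ab3, so the same pitch on the C3 string lies at fret 5 + 8 = 13.

13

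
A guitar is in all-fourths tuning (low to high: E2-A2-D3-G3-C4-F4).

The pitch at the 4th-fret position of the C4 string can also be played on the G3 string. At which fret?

C4 at fret 4 is C4 + 4 semitones = E4.
The open G3 string is 5 semitones below the open C4, so the same pitch on the G3 string lies at fret 4 + 5 = 9.

9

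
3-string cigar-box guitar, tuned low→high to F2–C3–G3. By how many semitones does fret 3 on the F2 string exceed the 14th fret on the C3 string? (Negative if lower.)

F2 at fret 3 → A♭2 (MIDI 44); C3 at fret 14 → D4 (MIDI 62).
44 − 62 = -18, so the two pitches are 18 semitones apart.

-18 semitones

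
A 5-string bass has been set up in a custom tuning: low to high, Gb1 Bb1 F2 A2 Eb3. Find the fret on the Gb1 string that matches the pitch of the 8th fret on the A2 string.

23

Fret 8 on A2 is MIDI 45 + 8 = 53 (F3). On the Gb1 string (open MIDI 30), that pitch is 53 − 30 = fret 23.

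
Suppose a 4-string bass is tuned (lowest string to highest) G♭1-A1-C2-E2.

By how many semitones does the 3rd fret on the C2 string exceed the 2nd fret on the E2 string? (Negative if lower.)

-3 semitones

C2 at fret 3 → E♭2 (MIDI 39); E2 at fret 2 → G♭2 (MIDI 42).
39 − 42 = -3, so the two pitches are 3 semitones apart.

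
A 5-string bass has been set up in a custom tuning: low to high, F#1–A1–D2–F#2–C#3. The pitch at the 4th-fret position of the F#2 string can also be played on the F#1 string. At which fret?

F#2 at fret 4 is F#2 + 4 semitones = A#2.
The open F#1 string is 12 semitones below the open F#2, so the same pitch on the F#1 string lies at fret 4 + 12 = 16.

16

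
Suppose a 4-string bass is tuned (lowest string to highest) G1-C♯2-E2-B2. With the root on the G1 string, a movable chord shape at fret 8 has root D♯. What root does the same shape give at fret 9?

E

Moving from fret 8 to fret 9 shifts the root by 1 semitone.
D♯ up 1 semitone is E.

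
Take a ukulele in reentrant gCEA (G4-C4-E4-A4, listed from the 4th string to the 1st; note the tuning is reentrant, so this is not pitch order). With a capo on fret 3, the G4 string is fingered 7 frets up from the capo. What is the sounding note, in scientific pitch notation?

The capo raises the open G4 by 3 semitones to A♯4; fretting 7 more gives G4 + 3 + 7 = G4 + 10 semitones = F5.

F5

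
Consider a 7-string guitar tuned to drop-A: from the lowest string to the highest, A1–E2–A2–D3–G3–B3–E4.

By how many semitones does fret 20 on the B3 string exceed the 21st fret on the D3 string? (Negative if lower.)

B3 at fret 20 → G5 (MIDI 79); D3 at fret 21 → B4 (MIDI 71).
79 − 71 = 8, so the two pitches are 8 semitones apart.

8 semitones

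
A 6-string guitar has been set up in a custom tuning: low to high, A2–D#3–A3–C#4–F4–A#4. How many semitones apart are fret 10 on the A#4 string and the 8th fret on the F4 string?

A#4 at fret 10 → G#5 (MIDI 80); F4 at fret 8 → C#5 (MIDI 73).
80 − 73 = 7, so the two pitches are 7 semitones apart, with G#5 the higher.

7 semitones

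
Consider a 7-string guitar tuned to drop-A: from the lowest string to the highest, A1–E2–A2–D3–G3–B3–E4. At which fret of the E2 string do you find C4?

C4 is 20 semitones above the open E2 (E–F–F#–G–…–A#–B–C), so it sits at fret 20.

20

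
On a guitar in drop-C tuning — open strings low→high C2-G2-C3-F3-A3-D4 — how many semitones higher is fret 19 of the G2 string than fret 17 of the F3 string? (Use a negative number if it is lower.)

-8 semitones

G2 at fret 19 → D4 (MIDI 62); F3 at fret 17 → A♯4 (MIDI 70).
62 − 70 = -8, so the two pitches are 8 semitones apart.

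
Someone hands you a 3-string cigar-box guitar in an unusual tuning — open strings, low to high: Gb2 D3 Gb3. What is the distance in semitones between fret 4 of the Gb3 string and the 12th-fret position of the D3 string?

Gb3 at fret 4 → Bb3 (MIDI 58); D3 at fret 12 → D4 (MIDI 62).
58 − 62 = -4, so the two pitches are 4 semitones apart, with D4 the higher.

4 semitones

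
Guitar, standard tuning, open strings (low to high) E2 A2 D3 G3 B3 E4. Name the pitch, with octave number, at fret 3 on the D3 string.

F3

The open D3 string plus 3 semitones: D–D#–E–F.
No B→C boundary is crossed, so the octave stays at 3.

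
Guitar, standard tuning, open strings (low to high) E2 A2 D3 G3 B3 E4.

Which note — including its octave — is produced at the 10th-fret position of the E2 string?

D3

The open E2 string plus 10 semitones: E–F–F#–G–…–C–C#–D.
The walk passes from B into C once, so the octave number goes from 2 to 3.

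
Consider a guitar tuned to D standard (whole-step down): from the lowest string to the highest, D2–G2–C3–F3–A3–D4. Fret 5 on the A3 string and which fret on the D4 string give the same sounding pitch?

Fret 5 on A3 is MIDI 57 + 5 = 62 (D4). On the D4 string (open MIDI 62), that pitch is 62 − 62 = fret 0.

0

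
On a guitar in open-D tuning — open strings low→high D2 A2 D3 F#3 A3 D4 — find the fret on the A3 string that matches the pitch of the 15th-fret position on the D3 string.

Fret 15 on D3 is MIDI 50 + 15 = 65 (F4). On the A3 string (open MIDI 57), that pitch is 65 − 57 = fret 8.

8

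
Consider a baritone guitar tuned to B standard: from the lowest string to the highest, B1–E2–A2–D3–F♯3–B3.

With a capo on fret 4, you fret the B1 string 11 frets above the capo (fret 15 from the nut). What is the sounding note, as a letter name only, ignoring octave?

D

The capo raises the open B1 by 4 semitones to D♯2; fretting 11 more gives B1 + 4 + 11 = B1 + 15 semitones, landing on D.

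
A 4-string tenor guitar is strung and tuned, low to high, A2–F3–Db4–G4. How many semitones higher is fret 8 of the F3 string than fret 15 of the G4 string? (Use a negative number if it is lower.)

-21 semitones

F3 at fret 8 → Db4 (MIDI 61); G4 at fret 15 → Bb5 (MIDI 82).
61 − 82 = -21, so the two pitches are 21 semitones apart.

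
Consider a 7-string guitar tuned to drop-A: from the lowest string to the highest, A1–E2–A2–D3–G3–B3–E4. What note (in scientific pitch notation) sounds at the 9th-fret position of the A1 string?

F#2

A1 is MIDI 33. Adding 9 gives 42, which is F#2.
(Equivalently spelled Gb2.)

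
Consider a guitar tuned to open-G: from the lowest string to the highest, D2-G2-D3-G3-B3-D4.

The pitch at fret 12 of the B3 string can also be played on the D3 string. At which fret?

21

B3 at fret 12 is B3 + 12 semitones = B4.
The open D3 string is 9 semitones below the open B3, so the same pitch on the D3 string lies at fret 12 + 9 = 21.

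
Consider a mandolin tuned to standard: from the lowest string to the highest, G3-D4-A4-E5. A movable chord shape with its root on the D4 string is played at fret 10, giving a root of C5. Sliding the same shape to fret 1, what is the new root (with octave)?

D#4

Moving from fret 10 to fret 1 shifts the root by -9 semitones.
C5 down 9 semitones is D#4.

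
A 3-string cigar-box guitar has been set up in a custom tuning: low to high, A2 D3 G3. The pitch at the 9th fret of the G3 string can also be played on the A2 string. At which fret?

G3 at fret 9 is G3 + 9 semitones = E4.
The open A2 string is 10 semitones below the open G3, so the same pitch on the A2 string lies at fret 9 + 10 = 19.

19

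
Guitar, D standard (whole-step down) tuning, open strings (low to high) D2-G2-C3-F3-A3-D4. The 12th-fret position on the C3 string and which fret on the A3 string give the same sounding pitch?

Fret 12 on C3 is MIDI 48 + 12 = 60 (C4). On the A3 string (open MIDI 57), that pitch is 60 − 57 = fret 3.

3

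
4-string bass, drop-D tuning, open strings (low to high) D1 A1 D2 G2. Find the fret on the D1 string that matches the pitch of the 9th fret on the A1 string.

A1 at fret 9 is A1 + 9 semitones = F♯2.
The open D1 string is 7 semitones below the open A1, so the same pitch on the D1 string lies at fret 9 + 7 = 16.

16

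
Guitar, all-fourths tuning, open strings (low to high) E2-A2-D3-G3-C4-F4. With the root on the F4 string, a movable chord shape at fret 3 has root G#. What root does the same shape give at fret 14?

Moving from fret 3 to fret 14 shifts the root by 11 semitones.
G# up 11 semitones is G.

G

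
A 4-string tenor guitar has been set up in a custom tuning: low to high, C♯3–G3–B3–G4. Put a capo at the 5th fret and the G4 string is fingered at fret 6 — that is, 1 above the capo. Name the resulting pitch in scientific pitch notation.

C♯5

The capo raises the open G4 by 5 semitones to C5; fretting 1 more gives G4 + 5 + 1 = G4 + 6 semitones = C♯5.
(Also written D♭.)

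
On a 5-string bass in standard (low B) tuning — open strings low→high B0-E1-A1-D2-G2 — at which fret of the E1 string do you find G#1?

G#1 is 4 semitones above the open E1 (E–F–F#–G–G#), so it sits at fret 4.

4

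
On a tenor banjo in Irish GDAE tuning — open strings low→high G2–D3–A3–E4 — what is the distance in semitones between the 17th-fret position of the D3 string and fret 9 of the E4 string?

6 semitones

D3 at fret 17 → G4 (MIDI 67); E4 at fret 9 → C♯5 (MIDI 73).
67 − 73 = -6, so the two pitches are 6 semitones apart, with C♯5 the higher.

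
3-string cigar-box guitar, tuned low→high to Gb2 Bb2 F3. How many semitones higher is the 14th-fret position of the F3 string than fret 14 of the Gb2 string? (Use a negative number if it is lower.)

F3 at fret 14 → G4 (MIDI 67); Gb2 at fret 14 → Ab3 (MIDI 56).
67 − 56 = 11, so the two pitches are 11 semitones apart.

11 semitones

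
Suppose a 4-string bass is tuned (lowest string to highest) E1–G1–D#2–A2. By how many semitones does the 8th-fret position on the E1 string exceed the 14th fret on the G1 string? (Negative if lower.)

-9 semitones

E1 at fret 8 → C2 (MIDI 36); G1 at fret 14 → A2 (MIDI 45).
36 − 45 = -9, so the two pitches are 9 semitones apart.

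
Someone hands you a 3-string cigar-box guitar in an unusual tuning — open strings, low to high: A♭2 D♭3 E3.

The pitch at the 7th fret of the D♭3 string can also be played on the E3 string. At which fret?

D♭3 at fret 7 is D♭3 + 7 semitones = A♭3.
The open E3 string is 3 semitones above the open D♭3, so the same pitch on the E3 string lies at fret 7 − 3 = 4.

4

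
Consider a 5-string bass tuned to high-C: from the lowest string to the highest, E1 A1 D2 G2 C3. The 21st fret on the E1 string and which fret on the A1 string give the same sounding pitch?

16

E1 at fret 21 is E1 + 21 semitones = C#3.
The open A1 string is 5 semitones above the open E1, so the same pitch on the A1 string lies at fret 21 − 5 = 16.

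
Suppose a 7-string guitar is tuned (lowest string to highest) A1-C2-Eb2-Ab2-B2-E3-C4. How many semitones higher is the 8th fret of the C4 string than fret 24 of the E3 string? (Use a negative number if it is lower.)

C4 at fret 8 → Ab4 (MIDI 68); E3 at fret 24 → E5 (MIDI 76).
68 − 76 = -8, so the two pitches are 8 semitones apart.

-8 semitones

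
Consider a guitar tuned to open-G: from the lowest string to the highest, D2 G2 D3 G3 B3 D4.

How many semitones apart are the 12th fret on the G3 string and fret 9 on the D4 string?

G3 at fret 12 → G4 (MIDI 67); D4 at fret 9 → B4 (MIDI 71).
67 − 71 = -4, so the two pitches are 4 semitones apart, with B4 the higher.

4 semitones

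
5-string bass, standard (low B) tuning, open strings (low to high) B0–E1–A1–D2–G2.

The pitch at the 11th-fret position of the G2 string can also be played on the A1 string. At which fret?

G2 at fret 11 is G2 + 11 semitones = F#3.
The open A1 string is 10 semitones below the open G2, so the same pitch on the A1 string lies at fret 11 + 10 = 21.

21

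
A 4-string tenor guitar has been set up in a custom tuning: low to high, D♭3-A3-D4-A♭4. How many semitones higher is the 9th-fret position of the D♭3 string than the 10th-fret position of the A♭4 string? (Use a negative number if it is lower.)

D♭3 at fret 9 → B♭3 (MIDI 58); A♭4 at fret 10 → G♭5 (MIDI 78).
58 − 78 = -20, so the two pitches are 20 semitones apart.

-20 semitones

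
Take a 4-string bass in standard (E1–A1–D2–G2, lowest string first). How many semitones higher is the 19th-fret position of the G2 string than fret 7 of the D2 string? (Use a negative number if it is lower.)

17 semitones

G2 at fret 19 → D4 (MIDI 62); D2 at fret 7 → A2 (MIDI 45).
62 − 45 = 17, so the two pitches are 17 semitones apart.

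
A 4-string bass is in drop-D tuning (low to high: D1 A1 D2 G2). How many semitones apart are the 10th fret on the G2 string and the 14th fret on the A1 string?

6 semitones

G2 at fret 10 → F3 (MIDI 53); A1 at fret 14 → B2 (MIDI 47).
53 − 47 = 6, so the two pitches are 6 semitones apart, with F3 the higher.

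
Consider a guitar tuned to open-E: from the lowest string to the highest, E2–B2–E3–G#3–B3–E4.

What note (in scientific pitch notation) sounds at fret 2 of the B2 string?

C#3

The open B2 string plus 2 semitones: B–C–C#.
The walk passes from B into C once, so the octave number goes from 2 to 3.
(Equivalently spelled Db3.)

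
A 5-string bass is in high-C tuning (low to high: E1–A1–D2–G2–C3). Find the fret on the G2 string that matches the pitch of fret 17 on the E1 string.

2

E1 at fret 17 is E1 + 17 semitones = A2.
The open G2 string is 15 semitones above the open E1, so the same pitch on the G2 string lies at fret 17 − 15 = 2.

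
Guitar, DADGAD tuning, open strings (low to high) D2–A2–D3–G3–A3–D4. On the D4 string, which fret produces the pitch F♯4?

F♯4 is 4 semitones above the open D4 (D–D#–E–F–F#), so it sits at fret 4.

4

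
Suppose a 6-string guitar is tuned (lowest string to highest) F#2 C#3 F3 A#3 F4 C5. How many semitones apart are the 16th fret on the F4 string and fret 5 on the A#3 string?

F4 at fret 16 → A5 (MIDI 81); A#3 at fret 5 → D#4 (MIDI 63).
81 − 63 = 18, so the two pitches are 18 semitones apart, with A5 the higher.

18 semitones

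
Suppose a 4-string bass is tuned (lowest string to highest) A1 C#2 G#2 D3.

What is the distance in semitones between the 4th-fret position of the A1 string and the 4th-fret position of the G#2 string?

A1 at fret 4 → C#2 (MIDI 37); G#2 at fret 4 → C3 (MIDI 48).
37 − 48 = -11, so the two pitches are 11 semitones apart, with C3 the higher.

11 semitones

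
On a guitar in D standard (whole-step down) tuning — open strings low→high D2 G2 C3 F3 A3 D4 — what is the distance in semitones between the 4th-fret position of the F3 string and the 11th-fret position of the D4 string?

16 semitones

F3 at fret 4 → A3 (MIDI 57); D4 at fret 11 → C#5 (MIDI 73).
57 − 73 = -16, so the two pitches are 16 semitones apart, with C#5 the higher.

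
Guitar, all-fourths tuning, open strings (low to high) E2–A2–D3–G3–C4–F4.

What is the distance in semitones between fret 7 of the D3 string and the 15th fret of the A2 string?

D3 at fret 7 → A3 (MIDI 57); A2 at fret 15 → C4 (MIDI 60).
57 − 60 = -3, so the two pitches are 3 semitones apart, with C4 the higher.

3 semitones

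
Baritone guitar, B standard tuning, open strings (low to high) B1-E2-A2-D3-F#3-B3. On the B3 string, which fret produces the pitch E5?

17

E5 is 17 semitones above the open B3 (B–C–C#–D–…–D–D#–E), so it sits at fret 17.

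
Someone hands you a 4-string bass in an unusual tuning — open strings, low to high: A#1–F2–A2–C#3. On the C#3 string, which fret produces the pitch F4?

F4 is 16 semitones above the open C#3 (C#–D–D#–E–…–D#–E–F), so it sits at fret 16.

16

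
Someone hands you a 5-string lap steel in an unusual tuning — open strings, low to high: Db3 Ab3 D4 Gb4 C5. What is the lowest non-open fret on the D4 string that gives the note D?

12

From D4, count semitones up the chromatic scale until reaching D: D–Eb–E–F–…–C–Db–D — 12 steps.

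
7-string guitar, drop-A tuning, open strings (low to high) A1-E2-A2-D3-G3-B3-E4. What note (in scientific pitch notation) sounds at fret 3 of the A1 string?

A1 is MIDI 33. Adding 3 gives 36, which is C2.

C2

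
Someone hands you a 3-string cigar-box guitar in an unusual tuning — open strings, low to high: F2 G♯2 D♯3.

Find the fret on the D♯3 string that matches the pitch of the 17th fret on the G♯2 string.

Fret 17 on G♯2 is MIDI 44 + 17 = 61 (C♯4). On the D♯3 string (open MIDI 51), that pitch is 61 − 51 = fret 10.

10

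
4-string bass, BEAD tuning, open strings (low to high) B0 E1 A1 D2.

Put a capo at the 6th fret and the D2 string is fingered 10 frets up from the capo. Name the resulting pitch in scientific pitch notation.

The capo raises the open D2 by 6 semitones to G#2; fretting 10 more gives D2 + 6 + 10 = D2 + 16 semitones = F#3.

F#3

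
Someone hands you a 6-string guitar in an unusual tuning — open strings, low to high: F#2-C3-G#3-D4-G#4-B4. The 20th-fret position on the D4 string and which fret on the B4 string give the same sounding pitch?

11

Fret 20 on D4 is MIDI 62 + 20 = 82 (A#5). On the B4 string (open MIDI 71), that pitch is 82 − 71 = fret 11.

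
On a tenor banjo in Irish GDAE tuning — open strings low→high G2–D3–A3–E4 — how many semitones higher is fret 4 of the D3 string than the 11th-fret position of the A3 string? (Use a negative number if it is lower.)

-14 semitones

D3 at fret 4 → F#3 (MIDI 54); A3 at fret 11 → G#4 (MIDI 68).
54 − 68 = -14, so the two pitches are 14 semitones apart.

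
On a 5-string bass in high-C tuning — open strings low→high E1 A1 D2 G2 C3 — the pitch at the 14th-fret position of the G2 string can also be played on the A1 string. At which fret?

24

G2 at fret 14 is G2 + 14 semitones = A3.
The open A1 string is 10 semitones below the open G2, so the same pitch on the A1 string lies at fret 14 + 10 = 24.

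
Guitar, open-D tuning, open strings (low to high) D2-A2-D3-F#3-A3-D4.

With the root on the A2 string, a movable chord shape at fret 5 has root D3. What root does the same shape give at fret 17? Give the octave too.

Moving from fret 5 to fret 17 shifts the root by 12 semitones.
D3 up 12 semitones is D4.

D4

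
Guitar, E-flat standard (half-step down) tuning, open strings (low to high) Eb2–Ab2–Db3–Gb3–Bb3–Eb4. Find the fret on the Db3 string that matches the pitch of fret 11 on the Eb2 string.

1

Eb2 at fret 11 is Eb2 + 11 semitones = D3.
The open Db3 string is 10 semitones above the open Eb2, so the same pitch on the Db3 string lies at fret 11 − 10 = 1.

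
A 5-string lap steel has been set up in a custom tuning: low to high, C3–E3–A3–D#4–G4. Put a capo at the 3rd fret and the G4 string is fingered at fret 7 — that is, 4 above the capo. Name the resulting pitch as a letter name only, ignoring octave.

The capo raises the open G4 by 3 semitones to A#4; fretting 4 more gives G4 + 3 + 4 = G4 + 7 semitones, landing on D.

D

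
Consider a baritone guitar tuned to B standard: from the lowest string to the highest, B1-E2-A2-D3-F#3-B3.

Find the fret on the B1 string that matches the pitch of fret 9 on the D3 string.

24

Fret 9 on D3 is MIDI 50 + 9 = 59 (B3). On the B1 string (open MIDI 35), that pitch is 59 − 35 = fret 24.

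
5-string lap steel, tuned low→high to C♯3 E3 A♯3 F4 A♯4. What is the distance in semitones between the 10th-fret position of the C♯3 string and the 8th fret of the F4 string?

14 semitones

C♯3 at fret 10 → B3 (MIDI 59); F4 at fret 8 → C♯5 (MIDI 73).
59 − 73 = -14, so the two pitches are 14 semitones apart, with C♯5 the higher.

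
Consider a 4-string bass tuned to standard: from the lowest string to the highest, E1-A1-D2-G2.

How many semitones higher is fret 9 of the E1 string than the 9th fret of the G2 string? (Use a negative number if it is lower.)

-15 semitones

E1 at fret 9 → C#2 (MIDI 37); G2 at fret 9 → E3 (MIDI 52).
37 − 52 = -15, so the two pitches are 15 semitones apart.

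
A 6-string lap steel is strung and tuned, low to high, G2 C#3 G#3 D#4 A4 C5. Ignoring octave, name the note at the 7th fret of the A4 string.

Each fret is one semitone, so A4 + 7 = E.

E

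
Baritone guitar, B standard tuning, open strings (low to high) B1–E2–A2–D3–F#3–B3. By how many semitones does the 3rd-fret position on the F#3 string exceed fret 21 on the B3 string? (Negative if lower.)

F#3 at fret 3 → A3 (MIDI 57); B3 at fret 21 → G#5 (MIDI 80).
57 − 80 = -23, so the two pitches are 23 semitones apart.

-23 semitones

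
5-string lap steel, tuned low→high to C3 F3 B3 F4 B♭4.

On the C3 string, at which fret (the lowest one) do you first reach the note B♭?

10

From C3, count semitones up the chromatic scale until reaching B♭: C–Db–D–Eb–…–Ab–A–Bb — 10 steps.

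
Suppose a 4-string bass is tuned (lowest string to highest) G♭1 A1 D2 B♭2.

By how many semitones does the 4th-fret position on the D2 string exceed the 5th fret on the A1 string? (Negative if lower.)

D2 at fret 4 → G♭2 (MIDI 42); A1 at fret 5 → D2 (MIDI 38).
42 − 38 = 4, so the two pitches are 4 semitones apart.

4 semitones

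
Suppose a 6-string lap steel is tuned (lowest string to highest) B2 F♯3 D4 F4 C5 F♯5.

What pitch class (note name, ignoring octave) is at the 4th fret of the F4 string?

A

The open F4 string plus 4 semitones: F–F#–G–G#–A.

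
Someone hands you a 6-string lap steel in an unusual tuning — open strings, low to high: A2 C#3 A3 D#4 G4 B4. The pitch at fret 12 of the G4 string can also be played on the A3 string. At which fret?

Fret 12 on G4 is MIDI 67 + 12 = 79 (G5). On the A3 string (open MIDI 57), that pitch is 79 − 57 = fret 22.

22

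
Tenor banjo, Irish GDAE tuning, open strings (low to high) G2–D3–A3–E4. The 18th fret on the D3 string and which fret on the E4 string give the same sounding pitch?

4

D3 at fret 18 is D3 + 18 semitones = G♯4.
The open E4 string is 14 semitones above the open D3, so the same pitch on the E4 string lies at fret 18 − 14 = 4.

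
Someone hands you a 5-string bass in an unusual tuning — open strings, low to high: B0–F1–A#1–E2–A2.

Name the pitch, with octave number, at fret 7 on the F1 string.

C2

The open F1 string plus 7 semitones: F–F#–G–G#–A–A#–B–C.
The walk passes from B into C once, so the octave number goes from 1 to 2.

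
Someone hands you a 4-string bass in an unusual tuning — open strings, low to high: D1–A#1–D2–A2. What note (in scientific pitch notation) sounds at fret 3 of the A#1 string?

C#2

Each fret is one semitone, so A#1 + 3 = C#2.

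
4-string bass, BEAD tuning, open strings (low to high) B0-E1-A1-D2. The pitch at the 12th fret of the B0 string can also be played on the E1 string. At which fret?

7

Fret 12 on B0 is MIDI 23 + 12 = 35 (B1). On the E1 string (open MIDI 28), that pitch is 35 − 28 = fret 7.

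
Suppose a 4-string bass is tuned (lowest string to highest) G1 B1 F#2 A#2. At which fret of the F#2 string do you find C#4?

C#4 is 19 semitones above the open F#2 (F#–G–G#–A–…–B–C–C#), so it sits at fret 19.

19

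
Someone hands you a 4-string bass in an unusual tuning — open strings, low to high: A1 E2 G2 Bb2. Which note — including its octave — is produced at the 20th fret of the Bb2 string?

Bb2 is MIDI 46. Adding 20 gives 66, which is Gb4.
(Equivalently spelled F#4.)

Gb4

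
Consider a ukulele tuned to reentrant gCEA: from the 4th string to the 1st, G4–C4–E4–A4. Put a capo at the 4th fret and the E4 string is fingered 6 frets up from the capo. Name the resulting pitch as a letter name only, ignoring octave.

The capo raises the open E4 by 4 semitones to G#4; fretting 6 more gives E4 + 4 + 6 = E4 + 10 semitones, landing on D.

D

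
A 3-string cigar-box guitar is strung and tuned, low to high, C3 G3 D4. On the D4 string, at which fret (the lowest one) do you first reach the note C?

From D4, count semitones up the chromatic scale until reaching C: D–D#–E–F–…–A#–B–C — 10 steps.

10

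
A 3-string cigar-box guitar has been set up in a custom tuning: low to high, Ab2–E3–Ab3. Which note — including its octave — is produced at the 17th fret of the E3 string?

A4

The open E3 string plus 17 semitones: E–F–Gb–G–…–G–Ab–A.
The walk passes from B into C once, so the octave number goes from 3 to 4.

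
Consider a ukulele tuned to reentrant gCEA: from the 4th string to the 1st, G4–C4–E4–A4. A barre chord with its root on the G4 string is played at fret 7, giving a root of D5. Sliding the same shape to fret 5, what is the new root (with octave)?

C5

Moving from fret 7 to fret 5 shifts the root by -2 semitones.
D5 down 2 semitones is C5.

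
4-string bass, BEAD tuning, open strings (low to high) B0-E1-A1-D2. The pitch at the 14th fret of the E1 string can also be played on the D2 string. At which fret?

4

E1 at fret 14 is E1 + 14 semitones = F♯2.
The open D2 string is 10 semitones above the open E1, so the same pitch on the D2 string lies at fret 14 − 10 = 4.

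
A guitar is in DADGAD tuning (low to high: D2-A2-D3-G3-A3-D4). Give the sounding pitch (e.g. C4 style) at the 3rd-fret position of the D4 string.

F4

D4 is MIDI 62. Adding 3 gives 65, which is F4.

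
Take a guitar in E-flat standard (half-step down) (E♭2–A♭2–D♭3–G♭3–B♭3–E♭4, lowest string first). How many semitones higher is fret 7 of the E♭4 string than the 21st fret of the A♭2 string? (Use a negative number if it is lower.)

E♭4 at fret 7 → B♭4 (MIDI 70); A♭2 at fret 21 → F4 (MIDI 65).
70 − 65 = 5, so the two pitches are 5 semitones apart.

5 semitones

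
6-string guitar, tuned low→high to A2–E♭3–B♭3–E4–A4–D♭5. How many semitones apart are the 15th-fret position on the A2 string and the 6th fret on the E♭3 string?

3 semitones

A2 at fret 15 → C4 (MIDI 60); E♭3 at fret 6 → A3 (MIDI 57).
60 − 57 = 3, so the two pitches are 3 semitones apart, with C4 the higher.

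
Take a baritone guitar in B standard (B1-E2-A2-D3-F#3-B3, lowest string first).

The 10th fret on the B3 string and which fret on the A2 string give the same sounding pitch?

B3 at fret 10 is B3 + 10 semitones = A4.
The open A2 string is 14 semitones below the open B3, so the same pitch on the A2 string lies at fret 10 + 14 = 24.

24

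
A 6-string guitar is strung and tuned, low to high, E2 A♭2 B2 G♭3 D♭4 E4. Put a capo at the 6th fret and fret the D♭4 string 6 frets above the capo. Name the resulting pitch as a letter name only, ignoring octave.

D♭

The capo raises the open D♭4 by 6 semitones to G4; fretting 6 more gives D♭4 + 6 + 6 = D♭4 + 12 semitones, landing on D♭.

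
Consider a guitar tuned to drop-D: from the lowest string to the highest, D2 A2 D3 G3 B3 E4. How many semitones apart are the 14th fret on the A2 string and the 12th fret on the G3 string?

8 semitones

A2 at fret 14 → B3 (MIDI 59); G3 at fret 12 → G4 (MIDI 67).
59 − 67 = -8, so the two pitches are 8 semitones apart, with G4 the higher.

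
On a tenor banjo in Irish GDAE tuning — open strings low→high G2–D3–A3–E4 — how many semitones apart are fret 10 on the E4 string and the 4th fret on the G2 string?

E4 at fret 10 → D5 (MIDI 74); G2 at fret 4 → B2 (MIDI 47).
74 − 47 = 27, so the two pitches are 27 semitones apart, with D5 the higher.

27 semitones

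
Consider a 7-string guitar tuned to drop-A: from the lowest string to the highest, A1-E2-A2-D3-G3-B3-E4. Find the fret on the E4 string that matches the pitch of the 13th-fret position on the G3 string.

G3 at fret 13 is G3 + 13 semitones = G#4.
The open E4 string is 9 semitones above the open G3, so the same pitch on the E4 string lies at fret 13 − 9 = 4.

4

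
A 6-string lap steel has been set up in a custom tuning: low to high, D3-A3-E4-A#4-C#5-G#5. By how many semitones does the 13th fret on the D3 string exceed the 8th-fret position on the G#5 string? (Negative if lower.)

-25 semitones

D3 at fret 13 → D#4 (MIDI 63); G#5 at fret 8 → E6 (MIDI 88).
63 − 88 = -25, so the two pitches are 25 semitones apart.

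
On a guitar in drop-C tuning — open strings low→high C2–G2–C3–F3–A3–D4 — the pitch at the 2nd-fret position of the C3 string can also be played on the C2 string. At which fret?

14

C3 at fret 2 is C3 + 2 semitones = D3.
The open C2 string is 12 semitones below the open C3, so the same pitch on the C2 string lies at fret 2 + 12 = 14.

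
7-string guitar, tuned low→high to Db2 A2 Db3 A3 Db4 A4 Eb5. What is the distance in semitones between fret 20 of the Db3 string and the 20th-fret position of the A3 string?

8 semitones

Db3 at fret 20 → A4 (MIDI 69); A3 at fret 20 → F5 (MIDI 77).
69 − 77 = -8, so the two pitches are 8 semitones apart, with F5 the higher.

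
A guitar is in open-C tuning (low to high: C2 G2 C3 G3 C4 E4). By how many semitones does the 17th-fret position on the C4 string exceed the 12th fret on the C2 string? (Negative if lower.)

C4 at fret 17 → F5 (MIDI 77); C2 at fret 12 → C3 (MIDI 48).
77 − 48 = 29, so the two pitches are 29 semitones apart.

29 semitones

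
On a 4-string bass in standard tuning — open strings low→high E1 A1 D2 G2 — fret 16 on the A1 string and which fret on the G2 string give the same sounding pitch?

A1 at fret 16 is A1 + 16 semitones = C♯3.
The open G2 string is 10 semitones above the open A1, so the same pitch on the G2 string lies at fret 16 − 10 = 6.

6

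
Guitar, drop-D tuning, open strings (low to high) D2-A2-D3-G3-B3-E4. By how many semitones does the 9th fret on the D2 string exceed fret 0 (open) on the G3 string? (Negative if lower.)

-8 semitones

D2 at fret 9 → B2 (MIDI 47); G3 at fret 0 → G3 (MIDI 55).
47 − 55 = -8, so the two pitches are 8 semitones apart.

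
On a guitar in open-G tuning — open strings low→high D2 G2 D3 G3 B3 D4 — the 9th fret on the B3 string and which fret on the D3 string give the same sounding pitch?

18

B3 at fret 9 is B3 + 9 semitones = G#4.
The open D3 string is 9 semitones below the open B3, so the same pitch on the D3 string lies at fret 9 + 9 = 18.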